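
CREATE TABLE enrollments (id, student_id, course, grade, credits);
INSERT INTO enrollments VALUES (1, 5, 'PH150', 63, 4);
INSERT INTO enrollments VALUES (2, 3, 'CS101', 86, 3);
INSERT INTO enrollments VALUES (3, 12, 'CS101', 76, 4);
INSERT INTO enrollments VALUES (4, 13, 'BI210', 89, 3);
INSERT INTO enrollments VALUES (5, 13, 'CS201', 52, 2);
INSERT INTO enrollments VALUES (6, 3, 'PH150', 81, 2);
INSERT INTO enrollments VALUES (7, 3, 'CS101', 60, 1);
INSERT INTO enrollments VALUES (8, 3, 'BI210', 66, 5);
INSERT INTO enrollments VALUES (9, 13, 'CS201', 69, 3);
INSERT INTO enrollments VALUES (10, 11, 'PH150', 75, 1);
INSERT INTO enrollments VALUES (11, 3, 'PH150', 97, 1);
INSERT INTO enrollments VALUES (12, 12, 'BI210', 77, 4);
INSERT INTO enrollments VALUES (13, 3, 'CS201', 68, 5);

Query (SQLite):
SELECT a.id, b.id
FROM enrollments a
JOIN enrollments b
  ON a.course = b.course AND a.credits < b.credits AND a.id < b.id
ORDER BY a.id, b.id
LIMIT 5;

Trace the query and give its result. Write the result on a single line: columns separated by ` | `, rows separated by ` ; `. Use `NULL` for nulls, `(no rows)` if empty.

2 | 3 ; 4 | 8 ; 4 | 12 ; 5 | 9 ; 5 | 13

Pairs (a,b) with same course, a.credits < b.credits, a.id < b.id.
course groups: BI210:{4,8,12} CS101:{2,3,7} CS201:{5,9,13} PH150:{1,6,10,11}
Ordered by (a.id, b.id); first 5.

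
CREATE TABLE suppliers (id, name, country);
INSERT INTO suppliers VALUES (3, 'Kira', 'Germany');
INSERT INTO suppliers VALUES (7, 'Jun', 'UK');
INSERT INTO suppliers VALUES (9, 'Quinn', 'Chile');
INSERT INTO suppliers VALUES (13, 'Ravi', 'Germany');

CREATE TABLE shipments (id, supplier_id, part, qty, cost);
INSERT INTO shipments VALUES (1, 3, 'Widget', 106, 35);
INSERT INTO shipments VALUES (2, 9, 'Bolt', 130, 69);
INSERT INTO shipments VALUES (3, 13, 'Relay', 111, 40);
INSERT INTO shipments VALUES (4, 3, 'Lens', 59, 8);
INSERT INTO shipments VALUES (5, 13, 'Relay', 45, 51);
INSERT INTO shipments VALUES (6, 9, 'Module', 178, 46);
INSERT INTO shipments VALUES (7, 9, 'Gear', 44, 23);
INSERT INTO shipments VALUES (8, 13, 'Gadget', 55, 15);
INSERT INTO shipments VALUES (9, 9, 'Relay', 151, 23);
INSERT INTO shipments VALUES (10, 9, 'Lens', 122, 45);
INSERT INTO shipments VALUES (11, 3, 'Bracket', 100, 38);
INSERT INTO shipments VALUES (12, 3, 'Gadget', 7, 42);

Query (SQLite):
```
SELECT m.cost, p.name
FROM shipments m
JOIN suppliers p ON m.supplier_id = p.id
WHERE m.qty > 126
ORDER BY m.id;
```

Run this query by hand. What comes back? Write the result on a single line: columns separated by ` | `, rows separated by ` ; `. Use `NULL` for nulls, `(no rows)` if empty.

Each shipments row matches the suppliers row where supplier_id = suppliers.id.
Then keep rows with m.qty > 126.

69 | Quinn ; 46 | Quinn ; 23 | Quinn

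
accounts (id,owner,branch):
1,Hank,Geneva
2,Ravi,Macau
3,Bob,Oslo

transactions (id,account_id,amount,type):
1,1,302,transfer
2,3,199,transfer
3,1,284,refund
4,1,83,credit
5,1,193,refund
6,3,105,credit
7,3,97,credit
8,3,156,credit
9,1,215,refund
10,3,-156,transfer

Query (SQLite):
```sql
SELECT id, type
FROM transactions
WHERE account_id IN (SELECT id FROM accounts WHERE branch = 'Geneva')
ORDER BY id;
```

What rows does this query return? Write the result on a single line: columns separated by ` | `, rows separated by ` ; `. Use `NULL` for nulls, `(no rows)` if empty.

Inner query: accounts.id where branch = 'Geneva'.
Outer: keep transactions rows whose account_id is in that set.
Inner query → {1}

1 | transfer ; 3 | refund ; 4 | credit ; 5 | refund ; 9 | refund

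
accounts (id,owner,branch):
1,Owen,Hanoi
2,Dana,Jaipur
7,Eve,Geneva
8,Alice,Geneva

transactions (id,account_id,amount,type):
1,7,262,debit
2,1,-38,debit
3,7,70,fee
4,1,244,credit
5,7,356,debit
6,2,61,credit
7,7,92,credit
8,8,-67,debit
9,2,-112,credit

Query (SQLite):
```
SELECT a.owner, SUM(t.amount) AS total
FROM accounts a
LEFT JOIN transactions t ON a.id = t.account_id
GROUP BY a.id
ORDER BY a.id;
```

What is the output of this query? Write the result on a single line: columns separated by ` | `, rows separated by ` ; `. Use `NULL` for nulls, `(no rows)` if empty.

LEFT JOIN keeps every accounts row; unmatched ones get NULL for transactions columns.
Group by accounts.id and compute SUM(t.amount). SUM over an all-NULL group is NULL.
  1: ids {2, 4} → SUM(t.amount)=206
  2: ids {6, 9} → SUM(t.amount)=-51
  7: ids {1, 3, 5, 7} → SUM(t.amount)=780
  8: ids {8} → SUM(t.amount)=-67

Owen | 206 ; Dana | -51 ; Eve | 780 ; Alice | -67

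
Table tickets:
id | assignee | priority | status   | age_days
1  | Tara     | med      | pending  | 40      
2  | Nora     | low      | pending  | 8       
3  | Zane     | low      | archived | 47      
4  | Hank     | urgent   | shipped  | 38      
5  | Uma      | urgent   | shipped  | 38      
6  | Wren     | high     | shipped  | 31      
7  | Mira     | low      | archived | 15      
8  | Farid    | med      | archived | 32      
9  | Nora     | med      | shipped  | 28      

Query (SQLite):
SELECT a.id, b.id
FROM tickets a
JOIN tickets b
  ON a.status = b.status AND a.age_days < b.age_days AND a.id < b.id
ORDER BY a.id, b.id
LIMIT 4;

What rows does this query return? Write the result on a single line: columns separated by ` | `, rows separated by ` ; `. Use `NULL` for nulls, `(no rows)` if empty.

7 | 8

Pairs (a,b) with same status, a.age_days < b.age_days, a.id < b.id.
status groups: archived:{3,7,8} pending:{1,2} shipped:{4,5,6,9}
Ordered by (a.id, b.id); first 4.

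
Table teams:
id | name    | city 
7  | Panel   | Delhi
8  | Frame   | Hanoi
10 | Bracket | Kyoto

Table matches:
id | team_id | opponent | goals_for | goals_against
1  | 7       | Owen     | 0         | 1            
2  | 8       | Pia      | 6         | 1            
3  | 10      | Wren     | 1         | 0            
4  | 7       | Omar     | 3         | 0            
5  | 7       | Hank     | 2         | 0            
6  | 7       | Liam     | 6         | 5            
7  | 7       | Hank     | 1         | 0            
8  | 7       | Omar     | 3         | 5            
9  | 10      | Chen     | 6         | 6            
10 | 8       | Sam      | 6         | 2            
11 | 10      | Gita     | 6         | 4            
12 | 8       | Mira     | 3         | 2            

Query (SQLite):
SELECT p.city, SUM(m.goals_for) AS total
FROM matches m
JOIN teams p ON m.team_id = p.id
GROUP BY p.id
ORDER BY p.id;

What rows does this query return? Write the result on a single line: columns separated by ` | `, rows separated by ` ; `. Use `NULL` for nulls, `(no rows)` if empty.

Delhi | 15 ; Hanoi | 15 ; Kyoto | 13

Join each matches row to its teams via team_id.
Group joined rows by teams.id; compute SUM(m.goals_for) per group.
  7: ids {1, 4, 5, 6, 7, 8} → SUM(m.goals_for)=15
  8: ids {2, 10, 12} → SUM(m.goals_for)=15
  10: ids {3, 9, 11} → SUM(m.goals_for)=13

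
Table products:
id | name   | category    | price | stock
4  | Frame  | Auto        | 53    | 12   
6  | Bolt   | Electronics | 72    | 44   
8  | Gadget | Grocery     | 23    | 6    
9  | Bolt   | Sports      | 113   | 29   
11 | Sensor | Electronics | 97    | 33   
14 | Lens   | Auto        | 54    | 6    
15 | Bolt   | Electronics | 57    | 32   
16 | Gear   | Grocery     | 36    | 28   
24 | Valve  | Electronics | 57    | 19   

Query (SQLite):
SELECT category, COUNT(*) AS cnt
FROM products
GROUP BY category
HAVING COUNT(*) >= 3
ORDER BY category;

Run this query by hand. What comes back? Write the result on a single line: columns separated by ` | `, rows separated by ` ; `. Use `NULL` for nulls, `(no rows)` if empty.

Partition products by category; compute COUNT(*) within each group.
HAVING: keep groups with count ≥ 3.
  Auto: ids {4, 14} → COUNT(*)=2
  Electronics: ids {6, 11, 15, 24} → COUNT(*)=4
  Grocery: ids {8, 16} → COUNT(*)=2
  Sports: ids {9} → COUNT(*)=1

Electronics | 4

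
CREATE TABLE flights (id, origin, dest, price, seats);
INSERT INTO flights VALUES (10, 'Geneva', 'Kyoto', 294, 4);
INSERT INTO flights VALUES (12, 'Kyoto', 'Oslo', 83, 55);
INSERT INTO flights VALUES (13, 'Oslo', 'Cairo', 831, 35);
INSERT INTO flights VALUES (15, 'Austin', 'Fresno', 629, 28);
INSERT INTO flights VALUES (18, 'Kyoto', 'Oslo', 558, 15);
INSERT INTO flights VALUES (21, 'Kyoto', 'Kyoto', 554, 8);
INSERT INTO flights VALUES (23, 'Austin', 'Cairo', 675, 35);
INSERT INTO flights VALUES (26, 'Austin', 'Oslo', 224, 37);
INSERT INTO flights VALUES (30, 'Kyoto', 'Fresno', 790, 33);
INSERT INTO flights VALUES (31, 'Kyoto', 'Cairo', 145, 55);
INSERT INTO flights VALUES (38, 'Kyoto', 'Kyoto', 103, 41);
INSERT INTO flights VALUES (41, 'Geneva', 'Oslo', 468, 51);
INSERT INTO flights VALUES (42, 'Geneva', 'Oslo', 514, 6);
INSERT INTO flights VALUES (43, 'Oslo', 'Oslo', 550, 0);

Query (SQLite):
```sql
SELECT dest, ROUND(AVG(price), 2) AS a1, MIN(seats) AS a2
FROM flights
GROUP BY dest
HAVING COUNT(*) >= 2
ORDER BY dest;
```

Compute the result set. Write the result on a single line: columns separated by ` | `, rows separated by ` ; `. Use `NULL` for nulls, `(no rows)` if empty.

Cairo | 550.33 | 35 ; Fresno | 709.5 | 28 ; Kyoto | 317 | 4 ; Oslo | 399.5 | 0

Group flights by dest.
Per group compute: ROUND(AVG(price), 2), MIN(seats).
HAVING: drop groups with fewer than 2 rows.
  Cairo: ids {13, 23, 31} → ROUND(AVG(price), 2)=550.33, MIN(seats)=35
  Fresno: ids {15, 30} → ROUND(AVG(price), 2)=709.5, MIN(seats)=28
  Kyoto: ids {10, 21, 38} → ROUND(AVG(price), 2)=317, MIN(seats)=4
  Oslo: ids {12, 18, 26, 41, 42, 43} → ROUND(AVG(price), 2)=399.5, MIN(seats)=0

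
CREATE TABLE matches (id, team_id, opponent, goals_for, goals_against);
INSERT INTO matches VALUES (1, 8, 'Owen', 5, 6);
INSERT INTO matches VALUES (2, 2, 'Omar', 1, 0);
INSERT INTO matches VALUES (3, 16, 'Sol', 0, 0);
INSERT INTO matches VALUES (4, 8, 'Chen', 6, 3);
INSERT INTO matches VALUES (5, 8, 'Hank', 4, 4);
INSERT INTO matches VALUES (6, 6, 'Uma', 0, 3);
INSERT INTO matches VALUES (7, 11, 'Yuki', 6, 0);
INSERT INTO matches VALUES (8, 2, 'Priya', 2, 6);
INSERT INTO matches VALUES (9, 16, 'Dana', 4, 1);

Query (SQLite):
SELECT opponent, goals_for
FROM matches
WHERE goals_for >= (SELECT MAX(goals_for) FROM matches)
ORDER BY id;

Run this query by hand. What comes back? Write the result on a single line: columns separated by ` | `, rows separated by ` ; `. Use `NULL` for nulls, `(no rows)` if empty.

Scalar subquery: MAX(goals_for) over all matches rows = 6.
Keep rows where goals_for >= that value.

Chen | 6 ; Yuki | 6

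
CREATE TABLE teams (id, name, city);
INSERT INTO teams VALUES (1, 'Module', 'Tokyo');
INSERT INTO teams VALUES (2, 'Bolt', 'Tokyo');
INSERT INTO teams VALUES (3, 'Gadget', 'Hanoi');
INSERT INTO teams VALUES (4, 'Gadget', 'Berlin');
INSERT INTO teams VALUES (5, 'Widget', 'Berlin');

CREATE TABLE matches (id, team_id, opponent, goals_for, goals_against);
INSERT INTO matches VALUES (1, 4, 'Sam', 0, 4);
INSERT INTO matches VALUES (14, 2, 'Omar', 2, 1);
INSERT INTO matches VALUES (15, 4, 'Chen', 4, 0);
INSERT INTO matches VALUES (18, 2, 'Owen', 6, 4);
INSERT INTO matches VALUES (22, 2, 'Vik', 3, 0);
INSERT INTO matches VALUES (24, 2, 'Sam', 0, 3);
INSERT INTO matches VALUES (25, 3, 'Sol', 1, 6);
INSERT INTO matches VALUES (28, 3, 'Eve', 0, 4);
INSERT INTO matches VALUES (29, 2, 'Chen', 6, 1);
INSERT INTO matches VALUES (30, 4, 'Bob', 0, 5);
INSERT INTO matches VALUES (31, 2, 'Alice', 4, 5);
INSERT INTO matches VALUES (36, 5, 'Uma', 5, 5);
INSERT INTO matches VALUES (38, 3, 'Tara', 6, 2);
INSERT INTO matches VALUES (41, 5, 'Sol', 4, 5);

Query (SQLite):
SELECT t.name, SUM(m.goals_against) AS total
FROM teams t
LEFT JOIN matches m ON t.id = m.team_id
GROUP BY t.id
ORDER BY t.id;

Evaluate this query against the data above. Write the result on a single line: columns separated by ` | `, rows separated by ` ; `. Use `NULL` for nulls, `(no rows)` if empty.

LEFT JOIN keeps every teams row; unmatched ones get NULL for matches columns.
Group by teams.id and compute SUM(m.goals_against). SUM over an all-NULL group is NULL.
  1: ids {—} → SUM(m.goals_against)=NULL
  2: ids {14, 18, 22, 24, 29, 31} → SUM(m.goals_against)=14
  3: ids {25, 28, 38} → SUM(m.goals_against)=12
  4: ids {1, 15, 30} → SUM(m.goals_against)=9
  5: ids {36, 41} → SUM(m.goals_against)=10

Module | NULL ; Bolt | 14 ; Gadget | 12 ; Gadget | 9 ; Widget | 10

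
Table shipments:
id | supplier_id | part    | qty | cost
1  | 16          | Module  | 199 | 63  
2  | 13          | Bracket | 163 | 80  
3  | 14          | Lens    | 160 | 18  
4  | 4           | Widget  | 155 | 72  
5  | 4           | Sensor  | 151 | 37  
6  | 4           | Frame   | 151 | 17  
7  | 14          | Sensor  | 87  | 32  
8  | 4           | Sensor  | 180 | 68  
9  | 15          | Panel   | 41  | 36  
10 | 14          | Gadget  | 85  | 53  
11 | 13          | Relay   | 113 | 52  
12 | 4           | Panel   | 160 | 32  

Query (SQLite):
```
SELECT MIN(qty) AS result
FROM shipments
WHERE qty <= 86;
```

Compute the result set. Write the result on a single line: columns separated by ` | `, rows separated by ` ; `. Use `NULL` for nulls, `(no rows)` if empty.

Rows where qty <= 86 → qty values: [41, 85].
MIN of non-NULL values = 41.

41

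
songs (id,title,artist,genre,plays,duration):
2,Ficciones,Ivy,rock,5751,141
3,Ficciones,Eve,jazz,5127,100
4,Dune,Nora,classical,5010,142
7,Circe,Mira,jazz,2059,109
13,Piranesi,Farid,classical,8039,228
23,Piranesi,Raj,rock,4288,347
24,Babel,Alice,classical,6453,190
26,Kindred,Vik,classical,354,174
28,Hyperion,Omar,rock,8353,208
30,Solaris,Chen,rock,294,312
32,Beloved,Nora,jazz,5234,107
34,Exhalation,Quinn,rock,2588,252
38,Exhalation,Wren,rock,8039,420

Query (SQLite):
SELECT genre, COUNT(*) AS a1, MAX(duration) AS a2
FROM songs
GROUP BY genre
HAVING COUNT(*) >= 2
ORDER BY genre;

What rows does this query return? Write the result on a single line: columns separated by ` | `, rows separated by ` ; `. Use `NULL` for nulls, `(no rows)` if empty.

classical | 4 | 228 ; jazz | 3 | 109 ; rock | 6 | 420

Group songs by genre.
Per group compute: COUNT(*), MAX(duration).
HAVING: drop groups with fewer than 2 rows.
  classical: ids {4, 13, 24, 26} → COUNT(*)=4, MAX(duration)=228
  jazz: ids {3, 7, 32} → COUNT(*)=3, MAX(duration)=109
  rock: ids {2, 23, 28, 30, 34, 38} → COUNT(*)=6, MAX(duration)=420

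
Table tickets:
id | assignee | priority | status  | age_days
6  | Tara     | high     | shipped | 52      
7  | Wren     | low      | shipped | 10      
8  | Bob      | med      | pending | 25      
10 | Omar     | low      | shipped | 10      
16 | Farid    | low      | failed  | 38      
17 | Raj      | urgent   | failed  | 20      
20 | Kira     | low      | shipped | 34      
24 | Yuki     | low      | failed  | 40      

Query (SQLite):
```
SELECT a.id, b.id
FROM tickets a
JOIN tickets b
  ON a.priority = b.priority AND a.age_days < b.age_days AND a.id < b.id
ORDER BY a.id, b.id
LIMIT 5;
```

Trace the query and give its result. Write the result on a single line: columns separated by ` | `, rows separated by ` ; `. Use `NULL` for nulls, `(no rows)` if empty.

Pairs (a,b) with same priority, a.age_days < b.age_days, a.id < b.id.
priority groups: high:{6} low:{7,10,16,20,24} med:{8} urgent:{17}
Ordered by (a.id, b.id); first 5.

7 | 16 ; 7 | 20 ; 7 | 24 ; 10 | 16 ; 10 | 20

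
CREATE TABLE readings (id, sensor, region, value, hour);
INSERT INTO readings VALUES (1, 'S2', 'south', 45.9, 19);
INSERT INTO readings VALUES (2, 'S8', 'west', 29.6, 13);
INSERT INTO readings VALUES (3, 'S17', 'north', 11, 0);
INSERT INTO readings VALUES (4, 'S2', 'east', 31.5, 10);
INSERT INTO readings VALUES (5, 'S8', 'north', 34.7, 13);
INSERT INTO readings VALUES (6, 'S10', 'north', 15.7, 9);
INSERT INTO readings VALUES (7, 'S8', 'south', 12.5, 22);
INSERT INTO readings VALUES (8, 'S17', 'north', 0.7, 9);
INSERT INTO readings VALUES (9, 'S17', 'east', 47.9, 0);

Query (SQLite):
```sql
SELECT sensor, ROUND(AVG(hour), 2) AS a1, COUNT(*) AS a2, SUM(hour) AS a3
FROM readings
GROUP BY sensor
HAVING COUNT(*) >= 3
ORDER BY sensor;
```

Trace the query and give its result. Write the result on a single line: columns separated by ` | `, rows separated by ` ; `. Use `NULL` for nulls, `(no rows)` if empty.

S17 | 3 | 3 | 9 ; S8 | 16 | 3 | 48

Group readings by sensor.
Per group compute: ROUND(AVG(hour), 2), COUNT(*), SUM(hour).
HAVING: drop groups with fewer than 3 rows.
  S10: ids {6} → ROUND(AVG(hour), 2)=9, COUNT(*)=1, SUM(hour)=9
  S17: ids {3, 8, 9} → ROUND(AVG(hour), 2)=3, COUNT(*)=3, SUM(hour)=9
  S2: ids {1, 4} → ROUND(AVG(hour), 2)=14.5, COUNT(*)=2, SUM(hour)=29
  S8: ids {2, 5, 7} → ROUND(AVG(hour), 2)=16, COUNT(*)=3, SUM(hour)=48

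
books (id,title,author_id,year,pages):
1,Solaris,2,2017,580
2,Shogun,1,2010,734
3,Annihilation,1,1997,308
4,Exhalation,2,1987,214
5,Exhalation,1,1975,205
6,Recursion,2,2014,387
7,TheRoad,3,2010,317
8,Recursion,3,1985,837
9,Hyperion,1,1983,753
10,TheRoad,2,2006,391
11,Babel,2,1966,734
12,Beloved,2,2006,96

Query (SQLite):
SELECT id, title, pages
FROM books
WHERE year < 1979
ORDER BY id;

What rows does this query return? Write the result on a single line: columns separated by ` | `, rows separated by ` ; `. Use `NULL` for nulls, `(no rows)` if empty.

5 | Exhalation | 205 ; 11 | Babel | 734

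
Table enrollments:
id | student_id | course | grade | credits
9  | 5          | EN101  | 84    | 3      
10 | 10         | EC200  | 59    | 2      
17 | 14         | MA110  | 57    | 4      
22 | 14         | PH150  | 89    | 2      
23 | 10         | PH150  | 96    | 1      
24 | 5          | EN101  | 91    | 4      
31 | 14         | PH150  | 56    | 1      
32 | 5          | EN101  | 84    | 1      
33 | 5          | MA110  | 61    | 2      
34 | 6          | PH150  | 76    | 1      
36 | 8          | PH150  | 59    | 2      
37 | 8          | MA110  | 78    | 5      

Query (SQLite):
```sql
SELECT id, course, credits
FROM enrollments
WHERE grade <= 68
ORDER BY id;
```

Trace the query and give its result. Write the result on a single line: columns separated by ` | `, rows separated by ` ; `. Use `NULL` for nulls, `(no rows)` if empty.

10 | EC200 | 2 ; 17 | MA110 | 4 ; 31 | PH150 | 1 ; 33 | MA110 | 2 ; 36 | PH150 | 2

grade <= 68: ids {10, 17, 31, 33, 36}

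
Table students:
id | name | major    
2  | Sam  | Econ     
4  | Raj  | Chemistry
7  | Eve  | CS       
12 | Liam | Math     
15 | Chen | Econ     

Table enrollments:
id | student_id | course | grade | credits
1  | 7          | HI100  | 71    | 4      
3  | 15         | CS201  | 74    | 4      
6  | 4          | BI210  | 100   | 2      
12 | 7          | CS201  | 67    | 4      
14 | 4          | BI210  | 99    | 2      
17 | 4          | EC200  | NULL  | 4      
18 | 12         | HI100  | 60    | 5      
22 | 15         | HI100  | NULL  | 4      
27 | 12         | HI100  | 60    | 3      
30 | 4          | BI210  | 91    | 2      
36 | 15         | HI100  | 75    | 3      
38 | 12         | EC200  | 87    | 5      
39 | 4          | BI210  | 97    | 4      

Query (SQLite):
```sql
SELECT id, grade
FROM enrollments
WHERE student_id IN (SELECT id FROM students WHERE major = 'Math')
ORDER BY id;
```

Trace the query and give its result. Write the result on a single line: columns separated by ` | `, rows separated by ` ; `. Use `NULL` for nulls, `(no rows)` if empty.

18 | 60 ; 27 | 60 ; 38 | 87

Inner query: students.id where major = 'Math'.
Outer: keep enrollments rows whose student_id is in that set.
Inner query → {12}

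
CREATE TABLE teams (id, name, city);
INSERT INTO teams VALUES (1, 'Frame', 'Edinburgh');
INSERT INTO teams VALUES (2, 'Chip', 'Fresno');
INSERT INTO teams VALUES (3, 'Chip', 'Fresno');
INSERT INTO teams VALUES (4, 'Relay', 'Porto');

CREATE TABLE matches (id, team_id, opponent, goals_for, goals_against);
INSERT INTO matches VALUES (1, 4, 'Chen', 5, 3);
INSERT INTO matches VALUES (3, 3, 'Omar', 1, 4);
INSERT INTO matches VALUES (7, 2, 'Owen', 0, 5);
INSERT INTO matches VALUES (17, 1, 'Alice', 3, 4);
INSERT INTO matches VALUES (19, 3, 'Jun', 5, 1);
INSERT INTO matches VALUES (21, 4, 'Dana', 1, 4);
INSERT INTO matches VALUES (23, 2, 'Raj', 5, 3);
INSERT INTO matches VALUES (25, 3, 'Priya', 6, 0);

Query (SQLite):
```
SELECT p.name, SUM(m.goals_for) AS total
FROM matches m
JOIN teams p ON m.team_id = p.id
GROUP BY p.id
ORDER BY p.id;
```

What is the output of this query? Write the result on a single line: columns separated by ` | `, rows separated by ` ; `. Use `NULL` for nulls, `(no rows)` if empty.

Frame | 3 ; Chip | 5 ; Chip | 12 ; Relay | 6

Join each matches row to its teams via team_id.
Group joined rows by teams.id; compute SUM(m.goals_for) per group.
  1: ids {17} → SUM(m.goals_for)=3
  2: ids {7, 23} → SUM(m.goals_for)=5
  3: ids {3, 19, 25} → SUM(m.goals_for)=12
  4: ids {1, 21} → SUM(m.goals_for)=6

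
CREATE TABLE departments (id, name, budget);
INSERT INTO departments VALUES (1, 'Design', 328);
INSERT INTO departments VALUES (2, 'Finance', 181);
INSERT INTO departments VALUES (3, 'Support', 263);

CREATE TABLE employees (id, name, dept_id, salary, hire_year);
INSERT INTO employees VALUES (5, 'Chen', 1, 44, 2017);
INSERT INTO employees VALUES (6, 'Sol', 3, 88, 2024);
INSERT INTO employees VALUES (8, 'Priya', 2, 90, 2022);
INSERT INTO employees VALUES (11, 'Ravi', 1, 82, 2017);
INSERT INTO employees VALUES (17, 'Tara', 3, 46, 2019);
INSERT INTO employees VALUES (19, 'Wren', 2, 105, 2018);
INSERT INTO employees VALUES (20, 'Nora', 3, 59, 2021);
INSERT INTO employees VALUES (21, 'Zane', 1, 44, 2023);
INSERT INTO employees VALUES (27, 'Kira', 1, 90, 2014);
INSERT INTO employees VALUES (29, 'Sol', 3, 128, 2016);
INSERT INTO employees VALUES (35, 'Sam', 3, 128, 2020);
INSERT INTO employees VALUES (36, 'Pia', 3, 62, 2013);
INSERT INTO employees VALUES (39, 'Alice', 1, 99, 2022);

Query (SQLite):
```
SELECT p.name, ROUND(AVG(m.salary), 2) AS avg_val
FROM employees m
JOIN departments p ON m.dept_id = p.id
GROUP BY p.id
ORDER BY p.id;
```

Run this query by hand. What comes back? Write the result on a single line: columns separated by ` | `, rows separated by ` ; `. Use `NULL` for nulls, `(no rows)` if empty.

Join each employees row to its departments via dept_id.
Group joined rows by departments.id; compute ROUND(AVG(m.salary), 2) per group.
  1: ids {5, 11, 21, 27, 39} → ROUND(AVG(m.salary), 2)=71.8
  2: ids {8, 19} → ROUND(AVG(m.salary), 2)=97.5
  3: ids {6, 17, 20, 29, 35, 36} → ROUND(AVG(m.salary), 2)=85.17

Design | 71.8 ; Finance | 97.5 ; Support | 85.17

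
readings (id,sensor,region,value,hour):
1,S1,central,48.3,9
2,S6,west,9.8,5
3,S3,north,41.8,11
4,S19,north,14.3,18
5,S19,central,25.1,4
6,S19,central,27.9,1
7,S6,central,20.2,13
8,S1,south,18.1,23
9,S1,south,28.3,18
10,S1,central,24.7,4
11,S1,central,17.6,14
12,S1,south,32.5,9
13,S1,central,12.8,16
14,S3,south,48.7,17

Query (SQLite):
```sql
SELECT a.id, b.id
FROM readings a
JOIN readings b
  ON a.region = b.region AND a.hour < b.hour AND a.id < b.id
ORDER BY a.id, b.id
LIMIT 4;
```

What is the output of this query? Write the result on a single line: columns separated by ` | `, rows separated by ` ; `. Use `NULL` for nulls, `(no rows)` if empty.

Pairs (a,b) with same region, a.hour < b.hour, a.id < b.id.
region groups: central:{1,5,6,7,10,11,13} north:{3,4} south:{8,9,12,14} west:{2}
Ordered by (a.id, b.id); first 4.

1 | 7 ; 1 | 11 ; 1 | 13 ; 3 | 4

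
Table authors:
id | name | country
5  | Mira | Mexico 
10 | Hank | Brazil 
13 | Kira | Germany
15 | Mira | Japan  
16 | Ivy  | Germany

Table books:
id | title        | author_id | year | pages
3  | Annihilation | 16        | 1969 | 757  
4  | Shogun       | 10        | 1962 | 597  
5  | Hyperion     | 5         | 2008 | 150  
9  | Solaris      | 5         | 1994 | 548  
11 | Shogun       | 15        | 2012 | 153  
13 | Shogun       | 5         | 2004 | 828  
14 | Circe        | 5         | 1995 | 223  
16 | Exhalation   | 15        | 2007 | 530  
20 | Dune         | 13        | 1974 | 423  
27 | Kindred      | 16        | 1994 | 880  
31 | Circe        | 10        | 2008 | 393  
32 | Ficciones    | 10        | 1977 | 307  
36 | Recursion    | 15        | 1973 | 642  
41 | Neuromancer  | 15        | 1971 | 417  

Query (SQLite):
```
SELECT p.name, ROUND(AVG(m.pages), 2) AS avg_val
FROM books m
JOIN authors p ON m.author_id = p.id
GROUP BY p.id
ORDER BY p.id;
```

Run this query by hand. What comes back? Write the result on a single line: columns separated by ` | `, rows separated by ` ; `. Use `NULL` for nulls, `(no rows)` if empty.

Mira | 437.25 ; Hank | 432.33 ; Kira | 423 ; Mira | 435.5 ; Ivy | 818.5

Join each books row to its authors via author_id.
Group joined rows by authors.id; compute ROUND(AVG(m.pages), 2) per group.
  5: ids {5, 9, 13, 14} → ROUND(AVG(m.pages), 2)=437.25
  10: ids {4, 31, 32} → ROUND(AVG(m.pages), 2)=432.33
  13: ids {20} → ROUND(AVG(m.pages), 2)=423
  15: ids {11, 16, 36, 41} → ROUND(AVG(m.pages), 2)=435.5
  16: ids {3, 27} → ROUND(AVG(m.pages), 2)=818.5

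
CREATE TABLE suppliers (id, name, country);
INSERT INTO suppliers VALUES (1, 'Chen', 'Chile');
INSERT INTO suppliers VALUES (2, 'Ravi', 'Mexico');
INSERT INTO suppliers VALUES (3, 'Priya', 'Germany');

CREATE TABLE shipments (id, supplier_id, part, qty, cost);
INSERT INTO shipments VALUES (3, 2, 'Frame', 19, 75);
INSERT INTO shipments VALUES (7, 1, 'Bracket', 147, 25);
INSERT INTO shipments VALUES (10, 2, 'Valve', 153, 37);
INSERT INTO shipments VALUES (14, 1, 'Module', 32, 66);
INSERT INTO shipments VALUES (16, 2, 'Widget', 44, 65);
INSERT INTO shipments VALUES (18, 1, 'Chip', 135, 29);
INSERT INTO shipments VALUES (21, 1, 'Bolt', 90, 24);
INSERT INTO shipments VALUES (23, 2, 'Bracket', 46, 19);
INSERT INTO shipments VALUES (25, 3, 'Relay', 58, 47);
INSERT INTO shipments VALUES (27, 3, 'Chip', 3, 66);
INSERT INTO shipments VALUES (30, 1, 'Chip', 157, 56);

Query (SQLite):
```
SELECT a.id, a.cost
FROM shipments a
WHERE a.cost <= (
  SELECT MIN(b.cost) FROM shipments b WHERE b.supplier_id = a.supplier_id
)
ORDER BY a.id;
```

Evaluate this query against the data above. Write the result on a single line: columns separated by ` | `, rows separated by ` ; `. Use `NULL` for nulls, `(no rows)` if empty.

For each shipments row a, compute MIN(cost) over rows sharing a.supplier_id.
Keep row a if a.cost <= that per-group MIN.
  supplier_id=1: MIN(cost) = 24
  supplier_id=2: MIN(cost) = 19
  supplier_id=3: MIN(cost) = 47

21 | 24 ; 23 | 19 ; 25 | 47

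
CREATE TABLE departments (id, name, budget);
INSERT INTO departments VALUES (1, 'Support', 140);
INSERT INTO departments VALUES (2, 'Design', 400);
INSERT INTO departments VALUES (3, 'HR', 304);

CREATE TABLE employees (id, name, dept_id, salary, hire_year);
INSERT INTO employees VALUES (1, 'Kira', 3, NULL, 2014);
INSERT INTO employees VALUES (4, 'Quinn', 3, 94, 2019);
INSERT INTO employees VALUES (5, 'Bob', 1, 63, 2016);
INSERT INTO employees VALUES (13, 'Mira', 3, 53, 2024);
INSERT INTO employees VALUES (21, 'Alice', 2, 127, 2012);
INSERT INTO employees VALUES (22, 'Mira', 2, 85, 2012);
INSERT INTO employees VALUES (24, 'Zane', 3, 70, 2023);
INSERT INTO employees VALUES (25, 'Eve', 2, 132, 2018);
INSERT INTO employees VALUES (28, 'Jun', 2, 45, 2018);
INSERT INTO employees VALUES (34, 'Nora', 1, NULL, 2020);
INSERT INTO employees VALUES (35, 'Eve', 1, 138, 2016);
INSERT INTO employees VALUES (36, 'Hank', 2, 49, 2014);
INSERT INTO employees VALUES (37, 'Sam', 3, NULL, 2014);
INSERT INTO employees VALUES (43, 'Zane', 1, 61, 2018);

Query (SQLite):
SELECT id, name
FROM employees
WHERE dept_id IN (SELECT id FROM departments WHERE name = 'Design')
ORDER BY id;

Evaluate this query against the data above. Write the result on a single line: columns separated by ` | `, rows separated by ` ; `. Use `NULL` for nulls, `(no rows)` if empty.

21 | Alice ; 22 | Mira ; 25 | Eve ; 28 | Jun ; 36 | Hank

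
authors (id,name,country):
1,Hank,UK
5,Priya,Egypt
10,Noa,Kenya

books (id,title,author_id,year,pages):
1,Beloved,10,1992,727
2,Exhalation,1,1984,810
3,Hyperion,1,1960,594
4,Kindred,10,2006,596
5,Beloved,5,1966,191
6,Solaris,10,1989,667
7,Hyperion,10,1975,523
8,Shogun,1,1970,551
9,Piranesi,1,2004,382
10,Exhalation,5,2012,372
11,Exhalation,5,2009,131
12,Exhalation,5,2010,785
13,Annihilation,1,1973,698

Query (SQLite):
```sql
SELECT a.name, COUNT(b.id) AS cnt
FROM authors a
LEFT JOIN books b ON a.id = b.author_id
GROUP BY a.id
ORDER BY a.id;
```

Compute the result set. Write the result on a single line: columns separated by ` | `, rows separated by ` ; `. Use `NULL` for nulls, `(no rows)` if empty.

LEFT JOIN keeps every authors row; unmatched ones get NULL for books columns.
Group by authors.id and compute COUNT(b.id). COUNT(col) of an all-NULL group is 0.
  1: ids {2, 3, 8, 9, 13} → COUNT(b.id)=5
  5: ids {5, 10, 11, 12} → COUNT(b.id)=4
  10: ids {1, 4, 6, 7} → COUNT(b.id)=4

Hank | 5 ; Priya | 4 ; Noa | 4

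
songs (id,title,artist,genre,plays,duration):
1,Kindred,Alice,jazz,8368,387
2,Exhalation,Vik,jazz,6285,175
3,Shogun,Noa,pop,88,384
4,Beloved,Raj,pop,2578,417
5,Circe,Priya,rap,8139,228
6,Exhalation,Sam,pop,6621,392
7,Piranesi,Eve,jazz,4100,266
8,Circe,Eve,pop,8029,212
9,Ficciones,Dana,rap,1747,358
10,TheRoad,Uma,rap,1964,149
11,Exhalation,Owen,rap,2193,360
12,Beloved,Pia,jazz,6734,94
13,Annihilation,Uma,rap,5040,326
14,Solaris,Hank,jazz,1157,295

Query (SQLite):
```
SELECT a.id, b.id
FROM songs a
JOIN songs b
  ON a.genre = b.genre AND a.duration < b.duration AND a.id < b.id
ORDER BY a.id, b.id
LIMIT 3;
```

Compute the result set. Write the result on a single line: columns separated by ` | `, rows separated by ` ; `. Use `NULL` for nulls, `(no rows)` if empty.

2 | 7 ; 2 | 14 ; 3 | 4

Pairs (a,b) with same genre, a.duration < b.duration, a.id < b.id.
genre groups: jazz:{1,2,7,12,14} pop:{3,4,6,8} rap:{5,9,10,11,13}
Ordered by (a.id, b.id); first 3.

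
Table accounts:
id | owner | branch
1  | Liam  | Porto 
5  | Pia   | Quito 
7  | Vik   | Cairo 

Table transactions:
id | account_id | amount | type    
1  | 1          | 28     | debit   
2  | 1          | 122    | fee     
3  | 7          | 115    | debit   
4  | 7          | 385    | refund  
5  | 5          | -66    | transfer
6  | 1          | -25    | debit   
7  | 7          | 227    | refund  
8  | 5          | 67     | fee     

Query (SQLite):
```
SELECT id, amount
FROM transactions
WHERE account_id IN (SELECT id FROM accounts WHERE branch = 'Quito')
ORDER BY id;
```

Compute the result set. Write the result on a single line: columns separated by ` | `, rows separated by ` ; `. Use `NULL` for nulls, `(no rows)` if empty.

5 | -66 ; 8 | 67

Inner query: accounts.id where branch = 'Quito'.
Outer: keep transactions rows whose account_id is in that set.
Inner query → {5}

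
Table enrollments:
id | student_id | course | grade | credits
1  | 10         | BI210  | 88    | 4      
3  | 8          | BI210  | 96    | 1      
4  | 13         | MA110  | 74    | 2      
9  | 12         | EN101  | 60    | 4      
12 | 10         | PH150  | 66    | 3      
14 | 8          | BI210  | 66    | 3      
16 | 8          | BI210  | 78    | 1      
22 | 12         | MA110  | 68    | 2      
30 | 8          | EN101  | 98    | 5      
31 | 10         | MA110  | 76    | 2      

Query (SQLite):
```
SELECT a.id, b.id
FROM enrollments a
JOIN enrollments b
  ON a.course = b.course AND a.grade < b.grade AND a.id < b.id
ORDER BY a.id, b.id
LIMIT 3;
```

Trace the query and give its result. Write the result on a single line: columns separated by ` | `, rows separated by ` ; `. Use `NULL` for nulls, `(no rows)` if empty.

1 | 3 ; 4 | 31 ; 9 | 30

Pairs (a,b) with same course, a.grade < b.grade, a.id < b.id.
course groups: BI210:{1,3,14,16} EN101:{9,30} MA110:{4,22,31} PH150:{12}
Ordered by (a.id, b.id); first 3.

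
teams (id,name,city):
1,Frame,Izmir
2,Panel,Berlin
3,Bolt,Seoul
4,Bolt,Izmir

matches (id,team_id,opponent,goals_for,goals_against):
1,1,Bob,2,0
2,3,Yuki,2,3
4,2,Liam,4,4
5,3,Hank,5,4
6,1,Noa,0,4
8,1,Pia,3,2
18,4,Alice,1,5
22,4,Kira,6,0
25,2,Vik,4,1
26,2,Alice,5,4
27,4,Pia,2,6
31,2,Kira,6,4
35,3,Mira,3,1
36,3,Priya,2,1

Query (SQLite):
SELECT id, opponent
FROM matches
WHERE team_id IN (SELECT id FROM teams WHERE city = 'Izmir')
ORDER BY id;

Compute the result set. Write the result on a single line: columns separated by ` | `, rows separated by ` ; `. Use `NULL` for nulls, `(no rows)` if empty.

1 | Bob ; 6 | Noa ; 8 | Pia ; 18 | Alice ; 22 | Kira ; 27 | Pia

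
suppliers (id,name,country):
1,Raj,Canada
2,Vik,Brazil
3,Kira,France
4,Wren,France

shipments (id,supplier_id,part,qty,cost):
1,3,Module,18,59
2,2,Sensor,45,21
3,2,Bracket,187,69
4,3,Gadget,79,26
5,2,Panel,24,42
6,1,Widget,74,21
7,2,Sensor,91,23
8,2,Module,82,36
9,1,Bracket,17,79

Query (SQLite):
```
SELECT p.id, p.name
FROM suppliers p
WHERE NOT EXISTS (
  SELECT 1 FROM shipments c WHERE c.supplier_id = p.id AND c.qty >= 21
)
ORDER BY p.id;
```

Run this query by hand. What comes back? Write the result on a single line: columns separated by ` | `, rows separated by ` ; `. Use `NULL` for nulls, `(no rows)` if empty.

4 | Wren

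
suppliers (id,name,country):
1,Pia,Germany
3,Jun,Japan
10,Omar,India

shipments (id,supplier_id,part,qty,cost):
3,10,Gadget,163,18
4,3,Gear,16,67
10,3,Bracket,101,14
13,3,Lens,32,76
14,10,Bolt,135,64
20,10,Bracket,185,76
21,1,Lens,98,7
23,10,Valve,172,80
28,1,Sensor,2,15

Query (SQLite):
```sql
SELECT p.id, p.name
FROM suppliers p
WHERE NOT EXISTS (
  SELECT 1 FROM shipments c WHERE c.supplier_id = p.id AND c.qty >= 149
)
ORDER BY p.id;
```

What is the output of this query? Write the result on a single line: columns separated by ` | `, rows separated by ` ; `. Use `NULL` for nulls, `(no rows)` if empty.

For each suppliers row, check whether any shipments with matching supplier_id has qty >= 149.
Keep rows where that is false.

1 | Pia ; 3 | Jun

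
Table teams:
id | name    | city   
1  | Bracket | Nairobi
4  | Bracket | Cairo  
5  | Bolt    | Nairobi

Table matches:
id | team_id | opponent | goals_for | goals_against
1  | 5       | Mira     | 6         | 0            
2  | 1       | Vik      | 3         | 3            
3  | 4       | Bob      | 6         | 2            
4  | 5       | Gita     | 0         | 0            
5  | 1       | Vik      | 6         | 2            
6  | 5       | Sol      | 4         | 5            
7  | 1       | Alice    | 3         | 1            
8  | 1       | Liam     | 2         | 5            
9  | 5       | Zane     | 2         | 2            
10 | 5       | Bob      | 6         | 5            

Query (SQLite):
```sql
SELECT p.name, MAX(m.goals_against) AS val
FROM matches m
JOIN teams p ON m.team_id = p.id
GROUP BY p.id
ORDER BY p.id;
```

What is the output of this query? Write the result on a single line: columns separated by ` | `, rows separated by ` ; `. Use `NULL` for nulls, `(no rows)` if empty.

Bracket | 5 ; Bracket | 2 ; Bolt | 5

Join each matches row to its teams via team_id.
Group joined rows by teams.id; compute MAX(m.goals_against) per group.
  1: ids {2, 5, 7, 8} → MAX(m.goals_against)=5
  4: ids {3} → MAX(m.goals_against)=2
  5: ids {1, 4, 6, 9, 10} → MAX(m.goals_against)=5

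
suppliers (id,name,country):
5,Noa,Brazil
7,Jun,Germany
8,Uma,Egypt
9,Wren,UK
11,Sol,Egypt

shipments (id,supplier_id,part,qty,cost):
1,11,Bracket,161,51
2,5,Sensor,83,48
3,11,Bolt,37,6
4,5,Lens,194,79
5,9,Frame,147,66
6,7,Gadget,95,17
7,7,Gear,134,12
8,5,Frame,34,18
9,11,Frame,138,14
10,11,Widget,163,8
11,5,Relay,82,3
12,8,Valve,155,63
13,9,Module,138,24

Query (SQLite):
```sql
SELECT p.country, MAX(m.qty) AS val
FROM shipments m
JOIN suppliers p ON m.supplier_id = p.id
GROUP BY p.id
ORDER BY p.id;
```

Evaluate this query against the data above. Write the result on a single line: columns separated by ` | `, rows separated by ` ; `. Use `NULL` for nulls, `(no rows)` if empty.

Brazil | 194 ; Germany | 134 ; Egypt | 155 ; UK | 147 ; Egypt | 163

Join each shipments row to its suppliers via supplier_id.
Group joined rows by suppliers.id; compute MAX(m.qty) per group.
  5: ids {2, 4, 8, 11} → MAX(m.qty)=194
  7: ids {6, 7} → MAX(m.qty)=134
  8: ids {12} → MAX(m.qty)=155
  9: ids {5, 13} → MAX(m.qty)=147
  11: ids {1, 3, 9, 10} → MAX(m.qty)=163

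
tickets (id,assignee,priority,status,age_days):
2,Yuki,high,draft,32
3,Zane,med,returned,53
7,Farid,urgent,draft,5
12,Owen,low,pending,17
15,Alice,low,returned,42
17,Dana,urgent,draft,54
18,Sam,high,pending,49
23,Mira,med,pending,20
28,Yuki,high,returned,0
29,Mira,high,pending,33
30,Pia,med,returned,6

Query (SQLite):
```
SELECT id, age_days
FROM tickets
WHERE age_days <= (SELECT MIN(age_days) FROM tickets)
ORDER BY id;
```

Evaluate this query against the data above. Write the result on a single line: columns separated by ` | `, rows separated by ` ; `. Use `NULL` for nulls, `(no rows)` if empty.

Scalar subquery: MIN(age_days) over all tickets rows = 0.
Keep rows where age_days <= that value.

28 | 0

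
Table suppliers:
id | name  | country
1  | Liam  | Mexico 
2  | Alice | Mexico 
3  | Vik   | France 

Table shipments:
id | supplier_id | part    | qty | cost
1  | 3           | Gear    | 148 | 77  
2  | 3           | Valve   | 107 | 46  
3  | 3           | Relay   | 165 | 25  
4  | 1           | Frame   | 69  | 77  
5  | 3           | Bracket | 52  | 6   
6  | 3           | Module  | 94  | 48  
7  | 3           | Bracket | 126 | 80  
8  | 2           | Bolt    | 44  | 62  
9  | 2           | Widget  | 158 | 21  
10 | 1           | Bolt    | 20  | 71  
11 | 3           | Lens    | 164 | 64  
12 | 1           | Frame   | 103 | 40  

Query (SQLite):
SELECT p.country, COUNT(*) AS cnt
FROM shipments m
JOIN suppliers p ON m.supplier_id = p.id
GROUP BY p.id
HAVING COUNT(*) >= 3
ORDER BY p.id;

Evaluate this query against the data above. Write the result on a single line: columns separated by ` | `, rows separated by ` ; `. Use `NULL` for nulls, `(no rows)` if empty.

Join each shipments row to its suppliers via supplier_id.
Group joined rows by suppliers.id; compute COUNT(*) per group.
HAVING: keep groups with count ≥ 3.
  1: ids {4, 10, 12} → COUNT(*)=3
  2: ids {8, 9} → COUNT(*)=2
  3: ids {1, 2, 3, 5, 6, 7, 11} → COUNT(*)=7

Mexico | 3 ; France | 7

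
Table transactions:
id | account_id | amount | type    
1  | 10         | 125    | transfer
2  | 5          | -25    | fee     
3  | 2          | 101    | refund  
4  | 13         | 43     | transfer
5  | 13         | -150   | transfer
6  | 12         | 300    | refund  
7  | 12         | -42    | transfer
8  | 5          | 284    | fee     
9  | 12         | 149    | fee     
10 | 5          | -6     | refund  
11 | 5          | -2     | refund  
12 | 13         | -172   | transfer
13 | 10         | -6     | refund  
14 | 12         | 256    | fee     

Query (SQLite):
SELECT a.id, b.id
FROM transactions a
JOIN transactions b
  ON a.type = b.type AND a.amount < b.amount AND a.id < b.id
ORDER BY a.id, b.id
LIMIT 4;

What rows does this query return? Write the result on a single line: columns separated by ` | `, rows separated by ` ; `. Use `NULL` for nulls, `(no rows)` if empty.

2 | 8 ; 2 | 9 ; 2 | 14 ; 3 | 6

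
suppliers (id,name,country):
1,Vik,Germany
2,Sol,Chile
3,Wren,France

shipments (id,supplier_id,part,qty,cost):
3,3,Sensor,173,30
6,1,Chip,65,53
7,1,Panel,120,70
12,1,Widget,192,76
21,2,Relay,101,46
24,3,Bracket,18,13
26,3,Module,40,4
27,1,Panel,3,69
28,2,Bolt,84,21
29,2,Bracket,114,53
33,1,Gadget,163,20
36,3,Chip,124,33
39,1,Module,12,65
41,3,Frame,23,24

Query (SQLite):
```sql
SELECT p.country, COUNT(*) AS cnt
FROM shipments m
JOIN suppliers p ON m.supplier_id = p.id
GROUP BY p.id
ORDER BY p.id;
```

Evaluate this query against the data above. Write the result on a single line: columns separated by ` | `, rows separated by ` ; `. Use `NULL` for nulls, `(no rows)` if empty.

Join each shipments row to its suppliers via supplier_id.
Group joined rows by suppliers.id; compute COUNT(*) per group.
  1: ids {6, 7, 12, 27, 33, 39} → COUNT(*)=6
  2: ids {21, 28, 29} → COUNT(*)=3
  3: ids {3, 24, 26, 36, 41} → COUNT(*)=5

Germany | 6 ; Chile | 3 ; France | 5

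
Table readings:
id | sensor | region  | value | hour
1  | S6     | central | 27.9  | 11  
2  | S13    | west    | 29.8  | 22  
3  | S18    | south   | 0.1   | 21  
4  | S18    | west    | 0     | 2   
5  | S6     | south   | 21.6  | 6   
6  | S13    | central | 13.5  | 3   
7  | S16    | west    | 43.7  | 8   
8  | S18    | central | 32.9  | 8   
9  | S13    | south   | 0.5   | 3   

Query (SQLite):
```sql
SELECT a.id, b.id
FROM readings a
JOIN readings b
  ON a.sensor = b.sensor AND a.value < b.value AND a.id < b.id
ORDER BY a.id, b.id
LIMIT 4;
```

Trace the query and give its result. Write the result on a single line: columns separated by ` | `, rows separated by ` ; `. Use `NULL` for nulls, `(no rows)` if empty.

Pairs (a,b) with same sensor, a.value < b.value, a.id < b.id.
sensor groups: S13:{2,6,9} S16:{7} S18:{3,4,8} S6:{1,5}
Ordered by (a.id, b.id); first 4.

3 | 8 ; 4 | 8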